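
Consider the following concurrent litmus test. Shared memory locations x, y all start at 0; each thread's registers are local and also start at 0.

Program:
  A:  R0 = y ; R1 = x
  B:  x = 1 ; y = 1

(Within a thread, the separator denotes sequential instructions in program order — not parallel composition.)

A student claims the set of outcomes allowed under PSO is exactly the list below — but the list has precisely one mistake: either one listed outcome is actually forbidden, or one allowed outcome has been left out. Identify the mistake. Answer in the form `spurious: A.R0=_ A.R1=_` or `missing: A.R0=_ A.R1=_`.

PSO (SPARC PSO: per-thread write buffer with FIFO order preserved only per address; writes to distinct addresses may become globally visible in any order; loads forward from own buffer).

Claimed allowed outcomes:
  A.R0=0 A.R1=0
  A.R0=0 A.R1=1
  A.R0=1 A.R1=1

missing: A.R0=1 A.R1=0

outcome vector order: (A.R0,A.R1)
PSO: 4 outcomes — {<0 0> <0 1> <1 0> <1 1>}
PSO∖claimed = {<1 0>}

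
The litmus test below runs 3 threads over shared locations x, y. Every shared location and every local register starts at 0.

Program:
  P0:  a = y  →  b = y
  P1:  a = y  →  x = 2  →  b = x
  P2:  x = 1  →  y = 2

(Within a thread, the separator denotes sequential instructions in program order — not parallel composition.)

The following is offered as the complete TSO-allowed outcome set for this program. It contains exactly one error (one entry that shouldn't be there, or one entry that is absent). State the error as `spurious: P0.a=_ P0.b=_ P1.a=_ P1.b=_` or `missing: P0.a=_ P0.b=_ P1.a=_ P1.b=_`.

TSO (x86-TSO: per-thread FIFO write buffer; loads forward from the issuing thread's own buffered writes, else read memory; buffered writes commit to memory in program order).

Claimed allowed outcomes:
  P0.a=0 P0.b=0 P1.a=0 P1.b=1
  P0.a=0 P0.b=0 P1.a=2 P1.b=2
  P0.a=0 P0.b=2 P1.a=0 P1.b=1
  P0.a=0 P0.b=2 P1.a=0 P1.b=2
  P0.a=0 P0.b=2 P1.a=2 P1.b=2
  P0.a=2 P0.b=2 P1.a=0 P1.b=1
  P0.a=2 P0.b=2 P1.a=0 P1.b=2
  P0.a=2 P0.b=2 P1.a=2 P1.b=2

outcome vector order: (P0.a,P0.b,P1.a,P1.b)
TSO: 9 outcomes — {<0 0 0 1>, <0 0 0 2>, <0 0 2 2>, <0 2 0 1>, <0 2 0 2>, <0 2 2 2>, <2 2 0 1>, <2 2 0 2>, <2 2 2 2>}
TSO∖claimed = {<0 0 0 2>}

missing: P0.a=0 P0.b=0 P1.a=0 P1.b=2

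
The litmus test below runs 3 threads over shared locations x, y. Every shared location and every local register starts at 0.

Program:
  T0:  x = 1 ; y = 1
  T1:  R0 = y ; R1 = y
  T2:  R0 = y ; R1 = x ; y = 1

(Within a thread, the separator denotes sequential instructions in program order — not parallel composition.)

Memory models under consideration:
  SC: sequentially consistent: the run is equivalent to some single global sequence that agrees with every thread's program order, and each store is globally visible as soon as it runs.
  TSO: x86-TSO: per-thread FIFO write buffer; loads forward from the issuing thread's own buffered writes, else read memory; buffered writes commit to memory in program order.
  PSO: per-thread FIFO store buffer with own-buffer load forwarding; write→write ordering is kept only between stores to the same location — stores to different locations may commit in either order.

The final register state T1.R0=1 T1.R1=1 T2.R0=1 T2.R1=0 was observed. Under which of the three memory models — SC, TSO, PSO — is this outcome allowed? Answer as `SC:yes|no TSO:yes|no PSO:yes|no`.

outcome vector order: (T1.R0,T1.R1,T2.R0,T2.R1)
[SC] allowed = {<0 0 0 0>, <0 0 0 1>, <0 0 1 1>, <0 1 0 0>, <0 1 0 1>, <0 1 1 1>, <1 1 0 0>, <1 1 0 1>, <1 1 1 1>}
[TSO] allowed = {<0 0 0 0>, <0 0 0 1>, <0 0 1 1>, <0 1 0 0>, <0 1 0 1>, <0 1 1 1>, <1 1 0 0>, <1 1 0 1>, <1 1 1 1>}
[PSO] allowed = {<0 0 0 0>, <0 0 0 1>, <0 0 1 0>, <0 0 1 1>, <0 1 0 0>, <0 1 0 1>, <0 1 1 0>, <0 1 1 1>, <1 1 0 0>, <1 1 0 1>, <1 1 1 0>, <1 1 1 1>}
target <1 1 1 0> ∈ {PSO}

SC:no TSO:no PSO:yes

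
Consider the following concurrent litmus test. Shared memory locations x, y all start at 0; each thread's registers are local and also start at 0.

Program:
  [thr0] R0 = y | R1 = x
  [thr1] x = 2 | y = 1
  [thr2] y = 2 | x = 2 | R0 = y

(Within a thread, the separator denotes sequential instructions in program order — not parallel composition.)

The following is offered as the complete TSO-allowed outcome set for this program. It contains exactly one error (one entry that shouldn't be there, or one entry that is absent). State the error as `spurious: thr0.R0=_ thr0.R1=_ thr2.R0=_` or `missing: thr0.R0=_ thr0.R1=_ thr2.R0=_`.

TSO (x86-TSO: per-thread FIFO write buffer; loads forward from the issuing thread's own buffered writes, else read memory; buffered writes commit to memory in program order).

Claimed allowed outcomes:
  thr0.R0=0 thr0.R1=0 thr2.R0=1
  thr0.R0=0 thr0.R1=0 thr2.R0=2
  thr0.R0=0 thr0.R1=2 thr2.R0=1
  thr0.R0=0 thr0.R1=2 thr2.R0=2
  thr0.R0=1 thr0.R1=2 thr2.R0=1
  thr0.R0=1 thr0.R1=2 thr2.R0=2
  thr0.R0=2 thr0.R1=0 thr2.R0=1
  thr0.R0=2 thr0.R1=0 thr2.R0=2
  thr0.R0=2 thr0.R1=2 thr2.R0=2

missing: thr0.R0=2 thr0.R1=2 thr2.R0=1

outcome vector order: (thr0.R0,thr0.R1,thr2.R0)
TSO (10): <0 0 1>, <0 0 2>, <0 2 1>, <0 2 2>, <1 2 1>, <1 2 2>, <2 0 1>, <2 0 2>, <2 2 1>, <2 2 2>
TSO∖claimed = {<2 2 1>}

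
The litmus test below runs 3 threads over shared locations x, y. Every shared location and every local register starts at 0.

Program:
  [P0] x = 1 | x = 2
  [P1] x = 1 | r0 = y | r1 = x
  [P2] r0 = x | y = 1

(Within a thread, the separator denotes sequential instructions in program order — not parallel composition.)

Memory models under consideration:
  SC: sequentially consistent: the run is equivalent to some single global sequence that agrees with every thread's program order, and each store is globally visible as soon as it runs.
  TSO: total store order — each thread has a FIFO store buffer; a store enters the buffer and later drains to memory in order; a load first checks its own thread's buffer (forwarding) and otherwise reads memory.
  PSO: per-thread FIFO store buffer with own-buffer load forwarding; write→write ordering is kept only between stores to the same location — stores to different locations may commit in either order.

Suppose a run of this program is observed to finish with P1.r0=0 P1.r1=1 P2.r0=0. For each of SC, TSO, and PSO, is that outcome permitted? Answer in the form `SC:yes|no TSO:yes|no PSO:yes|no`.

outcome vector order: (P1.r0,P1.r1,P2.r0)
SC: 12 outcomes — {(0,1,0) (0,1,1) (0,1,2) (0,2,0) (0,2,1) (0,2,2) (1,1,0) (1,1,1) (1,1,2) (1,2,0) (1,2,1) (1,2,2)}
TSO: 12 outcomes — {(0,1,0) (0,1,1) (0,1,2) (0,2,0) (0,2,1) (0,2,2) (1,1,0) (1,1,1) (1,1,2) (1,2,0) (1,2,1) (1,2,2)}
PSO: 12 outcomes — {(0,1,0) (0,1,1) (0,1,2) (0,2,0) (0,2,1) (0,2,2) (1,1,0) (1,1,1) (1,1,2) (1,2,0) (1,2,1) (1,2,2)}
target (0,1,0) ∈ {SC,TSO,PSO}

SC:yes TSO:yes PSO:yes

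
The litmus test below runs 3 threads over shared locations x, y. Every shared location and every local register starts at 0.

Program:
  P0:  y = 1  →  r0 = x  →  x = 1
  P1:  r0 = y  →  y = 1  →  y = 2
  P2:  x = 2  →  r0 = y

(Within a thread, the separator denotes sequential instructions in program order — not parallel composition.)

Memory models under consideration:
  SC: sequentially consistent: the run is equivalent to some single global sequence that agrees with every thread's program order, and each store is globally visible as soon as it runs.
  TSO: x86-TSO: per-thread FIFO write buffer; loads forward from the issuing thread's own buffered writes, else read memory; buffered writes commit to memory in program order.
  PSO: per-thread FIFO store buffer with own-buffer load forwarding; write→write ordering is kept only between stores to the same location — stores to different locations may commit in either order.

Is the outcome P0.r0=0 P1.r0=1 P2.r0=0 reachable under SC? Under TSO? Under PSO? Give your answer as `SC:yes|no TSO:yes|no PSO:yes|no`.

SC:no TSO:yes PSO:yes

outcome vector order: (P0.r0,P1.r0,P2.r0)
SC (10): (0,0,1); (0,0,2); (0,1,1); (0,1,2); (2,0,0); (2,0,1); (2,0,2); (2,1,0); (2,1,1); (2,1,2)
TSO (12): (0,0,0); (0,0,1); (0,0,2); (0,1,0); (0,1,1); (0,1,2); (2,0,0); (2,0,1); (2,0,2); (2,1,0); (2,1,1); (2,1,2)
PSO (12): (0,0,0); (0,0,1); (0,0,2); (0,1,0); (0,1,1); (0,1,2); (2,0,0); (2,0,1); (2,0,2); (2,1,0); (2,1,1); (2,1,2)
target (0,1,0) ∈ {TSO,PSO}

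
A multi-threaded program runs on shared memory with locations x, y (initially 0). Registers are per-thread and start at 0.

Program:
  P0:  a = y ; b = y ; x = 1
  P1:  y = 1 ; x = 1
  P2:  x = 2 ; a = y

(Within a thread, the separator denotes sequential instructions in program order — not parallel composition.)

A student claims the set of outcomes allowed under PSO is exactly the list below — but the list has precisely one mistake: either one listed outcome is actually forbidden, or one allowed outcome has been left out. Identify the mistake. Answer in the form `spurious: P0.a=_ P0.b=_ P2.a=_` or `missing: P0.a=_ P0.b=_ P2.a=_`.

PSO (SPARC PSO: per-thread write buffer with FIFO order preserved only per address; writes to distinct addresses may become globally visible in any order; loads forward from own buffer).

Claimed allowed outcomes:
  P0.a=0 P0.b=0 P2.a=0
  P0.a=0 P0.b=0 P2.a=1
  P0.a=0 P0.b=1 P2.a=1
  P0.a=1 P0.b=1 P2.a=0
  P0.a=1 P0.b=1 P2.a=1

missing: P0.a=0 P0.b=1 P2.a=0

outcome vector order: (P0.a,P0.b,P2.a)
under PSO → <0 0 0> <0 0 1> <0 1 0> <0 1 1> <1 1 0> <1 1 1>
PSO∖claimed = {<0 1 0>}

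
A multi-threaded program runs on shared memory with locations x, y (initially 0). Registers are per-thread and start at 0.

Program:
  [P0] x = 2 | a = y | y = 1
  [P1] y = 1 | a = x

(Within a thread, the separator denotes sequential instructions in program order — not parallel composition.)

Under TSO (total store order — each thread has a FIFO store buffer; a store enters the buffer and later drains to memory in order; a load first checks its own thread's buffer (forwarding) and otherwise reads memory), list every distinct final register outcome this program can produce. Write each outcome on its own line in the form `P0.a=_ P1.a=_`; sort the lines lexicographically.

P0.a=0 P1.a=0
P0.a=0 P1.a=2
P0.a=1 P1.a=0
P0.a=1 P1.a=2

outcome vector order: (P0.a,P1.a)
|TSO outcomes| = 4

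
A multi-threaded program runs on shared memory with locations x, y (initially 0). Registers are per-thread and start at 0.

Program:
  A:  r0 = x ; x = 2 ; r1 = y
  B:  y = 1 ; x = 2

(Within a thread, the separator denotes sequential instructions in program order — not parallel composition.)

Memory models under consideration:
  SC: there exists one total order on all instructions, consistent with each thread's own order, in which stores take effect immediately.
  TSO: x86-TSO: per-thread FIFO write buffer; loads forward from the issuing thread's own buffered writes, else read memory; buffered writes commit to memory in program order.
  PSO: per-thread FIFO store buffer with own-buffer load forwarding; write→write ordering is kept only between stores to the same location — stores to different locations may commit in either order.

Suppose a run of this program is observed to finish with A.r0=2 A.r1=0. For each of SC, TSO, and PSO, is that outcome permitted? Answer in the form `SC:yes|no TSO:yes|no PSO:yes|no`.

outcome vector order: (A.r0,A.r1)
SC: 3 outcomes — {(0,0) (0,1) (2,1)}
TSO: 3 outcomes — {(0,0) (0,1) (2,1)}
PSO: 4 outcomes — {(0,0) (0,1) (2,0) (2,1)}
target (2,0) ∈ {PSO}

SC:no TSO:no PSO:yes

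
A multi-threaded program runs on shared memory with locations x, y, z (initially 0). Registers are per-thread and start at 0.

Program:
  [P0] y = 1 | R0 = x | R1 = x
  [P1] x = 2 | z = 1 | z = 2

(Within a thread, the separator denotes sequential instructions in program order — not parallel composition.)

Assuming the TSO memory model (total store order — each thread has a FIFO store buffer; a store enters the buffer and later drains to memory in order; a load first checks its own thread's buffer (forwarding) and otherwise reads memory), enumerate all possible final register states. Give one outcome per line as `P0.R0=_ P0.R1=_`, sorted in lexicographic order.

P0.R0=0 P0.R1=0
P0.R0=0 P0.R1=2
P0.R0=2 P0.R1=2

outcome vector order: (P0.R0,P0.R1)
|TSO outcomes| = 3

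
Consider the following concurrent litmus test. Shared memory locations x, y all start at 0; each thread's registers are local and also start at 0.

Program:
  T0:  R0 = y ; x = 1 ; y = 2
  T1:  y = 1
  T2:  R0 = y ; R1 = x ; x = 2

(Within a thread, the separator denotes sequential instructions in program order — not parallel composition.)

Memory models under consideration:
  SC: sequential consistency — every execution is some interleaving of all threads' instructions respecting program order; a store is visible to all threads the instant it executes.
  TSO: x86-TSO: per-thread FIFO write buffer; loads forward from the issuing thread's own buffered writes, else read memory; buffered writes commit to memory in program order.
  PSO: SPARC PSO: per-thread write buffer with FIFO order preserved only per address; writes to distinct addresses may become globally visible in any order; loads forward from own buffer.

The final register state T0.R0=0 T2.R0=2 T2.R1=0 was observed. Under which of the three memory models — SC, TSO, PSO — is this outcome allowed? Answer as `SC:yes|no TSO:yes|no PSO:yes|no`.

SC:no TSO:no PSO:yes

outcome vector order: (T0.R0,T2.R0,T2.R1)
SC: 10 outcomes — {000 001 010 011 021 100 101 110 111 121}
TSO: 10 outcomes — {000 001 010 011 021 100 101 110 111 121}
PSO: 12 outcomes — {000 001 010 011 020 021 100 101 110 111 120 121}
target 020 ∈ {PSO}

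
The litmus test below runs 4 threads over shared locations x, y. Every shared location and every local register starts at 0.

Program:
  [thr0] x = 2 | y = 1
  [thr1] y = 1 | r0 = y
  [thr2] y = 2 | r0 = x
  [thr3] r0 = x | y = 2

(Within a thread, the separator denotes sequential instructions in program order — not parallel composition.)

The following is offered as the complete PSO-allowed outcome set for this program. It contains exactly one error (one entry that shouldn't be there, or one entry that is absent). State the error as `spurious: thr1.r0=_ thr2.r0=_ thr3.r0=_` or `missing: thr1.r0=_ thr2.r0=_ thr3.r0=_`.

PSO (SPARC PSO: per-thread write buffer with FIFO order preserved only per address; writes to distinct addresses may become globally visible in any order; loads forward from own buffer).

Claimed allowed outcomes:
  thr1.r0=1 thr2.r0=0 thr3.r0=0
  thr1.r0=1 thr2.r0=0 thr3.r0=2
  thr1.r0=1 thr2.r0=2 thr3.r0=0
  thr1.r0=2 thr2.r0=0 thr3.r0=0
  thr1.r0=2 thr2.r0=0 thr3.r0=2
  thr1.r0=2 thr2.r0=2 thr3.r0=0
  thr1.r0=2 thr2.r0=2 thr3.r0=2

missing: thr1.r0=1 thr2.r0=2 thr3.r0=2

outcome vector order: (thr1.r0,thr2.r0,thr3.r0)
[PSO] allowed = {<1 0 0>, <1 0 2>, <1 2 0>, <1 2 2>, <2 0 0>, <2 0 2>, <2 2 0>, <2 2 2>}
PSO∖claimed = {<1 2 2>}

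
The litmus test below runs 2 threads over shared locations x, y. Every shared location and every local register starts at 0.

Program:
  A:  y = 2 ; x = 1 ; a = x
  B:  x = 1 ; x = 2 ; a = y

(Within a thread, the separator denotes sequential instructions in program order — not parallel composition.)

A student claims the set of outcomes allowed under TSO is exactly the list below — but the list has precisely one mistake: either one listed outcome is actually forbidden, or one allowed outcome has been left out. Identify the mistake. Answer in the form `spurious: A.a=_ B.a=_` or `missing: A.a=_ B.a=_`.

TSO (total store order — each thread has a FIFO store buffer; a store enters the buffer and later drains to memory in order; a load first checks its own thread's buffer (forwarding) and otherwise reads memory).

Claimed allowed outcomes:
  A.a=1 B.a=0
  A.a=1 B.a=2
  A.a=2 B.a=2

missing: A.a=2 B.a=0

outcome vector order: (A.a,B.a)
[TSO] allowed = {10 12 20 22}
TSO∖claimed = {20}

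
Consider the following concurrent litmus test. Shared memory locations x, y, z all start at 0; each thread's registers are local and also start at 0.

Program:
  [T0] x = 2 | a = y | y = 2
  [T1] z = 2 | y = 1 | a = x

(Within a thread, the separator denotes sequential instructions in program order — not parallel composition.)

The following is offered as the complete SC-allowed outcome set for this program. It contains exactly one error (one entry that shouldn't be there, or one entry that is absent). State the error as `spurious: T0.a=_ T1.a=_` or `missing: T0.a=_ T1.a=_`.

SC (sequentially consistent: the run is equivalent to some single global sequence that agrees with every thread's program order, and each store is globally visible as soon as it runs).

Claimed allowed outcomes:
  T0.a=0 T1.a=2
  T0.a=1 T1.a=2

missing: T0.a=1 T1.a=0

outcome vector order: (T0.a,T1.a)
[SC] allowed = {02, 10, 12}
SC∖claimed = {10}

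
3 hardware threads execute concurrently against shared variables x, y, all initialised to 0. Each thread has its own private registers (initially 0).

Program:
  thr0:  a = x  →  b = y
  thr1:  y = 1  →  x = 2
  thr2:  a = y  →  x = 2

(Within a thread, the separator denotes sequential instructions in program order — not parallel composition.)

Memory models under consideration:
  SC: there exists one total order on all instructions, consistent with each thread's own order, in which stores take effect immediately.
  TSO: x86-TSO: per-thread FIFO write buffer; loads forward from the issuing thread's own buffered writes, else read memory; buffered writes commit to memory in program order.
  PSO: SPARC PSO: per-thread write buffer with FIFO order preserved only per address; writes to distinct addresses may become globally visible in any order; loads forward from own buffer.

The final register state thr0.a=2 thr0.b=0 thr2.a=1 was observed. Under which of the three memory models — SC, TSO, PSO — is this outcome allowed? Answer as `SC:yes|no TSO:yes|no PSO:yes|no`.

SC:no TSO:no PSO:yes

outcome vector order: (thr0.a,thr0.b,thr2.a)
[SC] allowed = {<0 0 0> <0 0 1> <0 1 0> <0 1 1> <2 0 0> <2 1 0> <2 1 1>}
[TSO] allowed = {<0 0 0> <0 0 1> <0 1 0> <0 1 1> <2 0 0> <2 1 0> <2 1 1>}
[PSO] allowed = {<0 0 0> <0 0 1> <0 1 0> <0 1 1> <2 0 0> <2 0 1> <2 1 0> <2 1 1>}
target <2 0 1> ∈ {PSO}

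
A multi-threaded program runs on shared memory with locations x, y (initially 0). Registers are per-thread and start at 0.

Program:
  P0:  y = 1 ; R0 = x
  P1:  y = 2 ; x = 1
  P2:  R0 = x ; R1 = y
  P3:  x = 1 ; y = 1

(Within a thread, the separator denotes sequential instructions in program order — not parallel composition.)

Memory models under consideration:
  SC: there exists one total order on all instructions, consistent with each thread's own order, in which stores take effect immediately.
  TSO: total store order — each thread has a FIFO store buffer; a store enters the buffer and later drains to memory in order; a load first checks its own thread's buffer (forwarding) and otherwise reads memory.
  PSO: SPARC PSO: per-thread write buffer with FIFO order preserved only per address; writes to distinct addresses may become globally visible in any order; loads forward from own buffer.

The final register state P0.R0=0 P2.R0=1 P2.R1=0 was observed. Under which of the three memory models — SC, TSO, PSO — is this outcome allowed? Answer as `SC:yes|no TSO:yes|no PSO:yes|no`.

SC:no TSO:yes PSO:yes

outcome vector order: (P0.R0,P2.R0,P2.R1)
SC: 11 outcomes — {0/0/0 0/0/1 0/0/2 0/1/1 0/1/2 1/0/0 1/0/1 1/0/2 1/1/0 1/1/1 1/1/2}
TSO: 12 outcomes — {0/0/0 0/0/1 0/0/2 0/1/0 0/1/1 0/1/2 1/0/0 1/0/1 1/0/2 1/1/0 1/1/1 1/1/2}
PSO: 12 outcomes — {0/0/0 0/0/1 0/0/2 0/1/0 0/1/1 0/1/2 1/0/0 1/0/1 1/0/2 1/1/0 1/1/1 1/1/2}
target 0/1/0 ∈ {TSO,PSO}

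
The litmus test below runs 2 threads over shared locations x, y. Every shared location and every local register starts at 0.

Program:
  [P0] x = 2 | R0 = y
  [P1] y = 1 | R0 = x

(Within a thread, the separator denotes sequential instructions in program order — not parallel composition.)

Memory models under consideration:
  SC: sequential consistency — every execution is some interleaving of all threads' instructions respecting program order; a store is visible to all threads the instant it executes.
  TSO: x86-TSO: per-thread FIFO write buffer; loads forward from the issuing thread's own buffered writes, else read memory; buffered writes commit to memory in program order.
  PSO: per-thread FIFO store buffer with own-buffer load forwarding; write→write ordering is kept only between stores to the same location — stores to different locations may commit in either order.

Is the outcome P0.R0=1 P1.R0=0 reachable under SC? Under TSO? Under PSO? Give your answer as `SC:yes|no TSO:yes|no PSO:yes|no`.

SC:yes TSO:yes PSO:yes

outcome vector order: (P0.R0,P1.R0)
SC (3): 0/2, 1/0, 1/2
TSO (4): 0/0, 0/2, 1/0, 1/2
PSO (4): 0/0, 0/2, 1/0, 1/2
target 1/0 ∈ {SC,TSO,PSO}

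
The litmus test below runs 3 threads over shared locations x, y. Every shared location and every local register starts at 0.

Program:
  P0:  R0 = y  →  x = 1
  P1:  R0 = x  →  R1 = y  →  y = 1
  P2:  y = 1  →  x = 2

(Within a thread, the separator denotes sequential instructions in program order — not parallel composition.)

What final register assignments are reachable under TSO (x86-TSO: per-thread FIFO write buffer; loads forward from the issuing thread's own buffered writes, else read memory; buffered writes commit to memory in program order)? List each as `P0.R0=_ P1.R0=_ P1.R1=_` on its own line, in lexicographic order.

outcome vector order: (P0.R0,P1.R0,P1.R1)
|TSO outcomes| = 9

P0.R0=0 P1.R0=0 P1.R1=0
P0.R0=0 P1.R0=0 P1.R1=1
P0.R0=0 P1.R0=1 P1.R1=0
P0.R0=0 P1.R0=1 P1.R1=1
P0.R0=0 P1.R0=2 P1.R1=1
P0.R0=1 P1.R0=0 P1.R1=0
P0.R0=1 P1.R0=0 P1.R1=1
P0.R0=1 P1.R0=1 P1.R1=1
P0.R0=1 P1.R0=2 P1.R1=1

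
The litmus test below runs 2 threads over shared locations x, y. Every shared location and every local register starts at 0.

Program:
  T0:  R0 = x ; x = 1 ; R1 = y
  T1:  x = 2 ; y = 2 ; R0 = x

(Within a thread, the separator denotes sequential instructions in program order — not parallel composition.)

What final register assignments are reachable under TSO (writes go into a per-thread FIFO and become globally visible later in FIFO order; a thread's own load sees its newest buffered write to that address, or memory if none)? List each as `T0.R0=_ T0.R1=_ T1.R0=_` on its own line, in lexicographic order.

outcome vector order: (T0.R0,T0.R1,T1.R0)
|TSO outcomes| = 8

T0.R0=0 T0.R1=0 T1.R0=1
T0.R0=0 T0.R1=0 T1.R0=2
T0.R0=0 T0.R1=2 T1.R0=1
T0.R0=0 T0.R1=2 T1.R0=2
T0.R0=2 T0.R1=0 T1.R0=1
T0.R0=2 T0.R1=0 T1.R0=2
T0.R0=2 T0.R1=2 T1.R0=1
T0.R0=2 T0.R1=2 T1.R0=2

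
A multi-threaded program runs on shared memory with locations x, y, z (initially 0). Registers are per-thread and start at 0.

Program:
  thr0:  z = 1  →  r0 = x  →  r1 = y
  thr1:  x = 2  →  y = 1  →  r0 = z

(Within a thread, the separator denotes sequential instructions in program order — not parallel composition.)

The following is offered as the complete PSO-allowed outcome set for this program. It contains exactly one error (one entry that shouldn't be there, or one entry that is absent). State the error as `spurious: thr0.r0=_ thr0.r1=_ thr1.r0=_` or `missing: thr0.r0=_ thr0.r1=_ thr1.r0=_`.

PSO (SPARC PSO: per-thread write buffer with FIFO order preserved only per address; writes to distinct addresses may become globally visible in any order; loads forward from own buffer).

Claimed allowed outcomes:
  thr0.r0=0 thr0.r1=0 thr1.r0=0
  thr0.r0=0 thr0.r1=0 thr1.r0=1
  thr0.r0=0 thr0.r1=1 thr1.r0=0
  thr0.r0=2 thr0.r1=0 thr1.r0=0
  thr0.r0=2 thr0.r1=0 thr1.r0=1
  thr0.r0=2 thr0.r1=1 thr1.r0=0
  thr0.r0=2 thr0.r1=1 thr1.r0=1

missing: thr0.r0=0 thr0.r1=1 thr1.r0=1

outcome vector order: (thr0.r0,thr0.r1,thr1.r0)
PSO (8): 0/0/0; 0/0/1; 0/1/0; 0/1/1; 2/0/0; 2/0/1; 2/1/0; 2/1/1
PSO∖claimed = {0/1/1}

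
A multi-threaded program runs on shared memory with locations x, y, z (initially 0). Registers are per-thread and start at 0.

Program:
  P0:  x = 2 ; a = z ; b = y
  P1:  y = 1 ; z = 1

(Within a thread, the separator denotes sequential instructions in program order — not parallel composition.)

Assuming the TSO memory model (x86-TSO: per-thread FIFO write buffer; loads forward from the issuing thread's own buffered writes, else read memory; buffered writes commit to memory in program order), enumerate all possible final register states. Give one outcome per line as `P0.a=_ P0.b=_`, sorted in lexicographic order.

outcome vector order: (P0.a,P0.b)
|TSO outcomes| = 3

P0.a=0 P0.b=0
P0.a=0 P0.b=1
P0.a=1 P0.b=1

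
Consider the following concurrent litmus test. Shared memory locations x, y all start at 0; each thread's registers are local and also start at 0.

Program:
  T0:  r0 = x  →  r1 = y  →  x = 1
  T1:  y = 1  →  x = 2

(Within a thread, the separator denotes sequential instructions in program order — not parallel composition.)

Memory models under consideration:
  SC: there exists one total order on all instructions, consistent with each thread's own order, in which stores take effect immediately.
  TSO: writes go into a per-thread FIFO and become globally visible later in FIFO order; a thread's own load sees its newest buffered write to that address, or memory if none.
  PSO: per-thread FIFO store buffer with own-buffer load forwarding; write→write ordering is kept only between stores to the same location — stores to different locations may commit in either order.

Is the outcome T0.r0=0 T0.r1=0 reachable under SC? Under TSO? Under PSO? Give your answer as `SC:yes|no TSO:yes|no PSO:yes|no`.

outcome vector order: (T0.r0,T0.r1)
SC (3): (0,0), (0,1), (2,1)
TSO (3): (0,0), (0,1), (2,1)
PSO (4): (0,0), (0,1), (2,0), (2,1)
target (0,0) ∈ {SC,TSO,PSO}

SC:yes TSO:yes PSO:yes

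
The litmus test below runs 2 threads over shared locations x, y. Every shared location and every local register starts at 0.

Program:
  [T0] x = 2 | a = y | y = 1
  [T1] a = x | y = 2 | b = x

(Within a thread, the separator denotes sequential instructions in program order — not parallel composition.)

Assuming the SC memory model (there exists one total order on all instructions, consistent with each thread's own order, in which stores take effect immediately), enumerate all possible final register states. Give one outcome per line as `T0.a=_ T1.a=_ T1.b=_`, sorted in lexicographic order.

outcome vector order: (T0.a,T1.a,T1.b)
|SC outcomes| = 5

T0.a=0 T1.a=0 T1.b=2
T0.a=0 T1.a=2 T1.b=2
T0.a=2 T1.a=0 T1.b=0
T0.a=2 T1.a=0 T1.b=2
T0.a=2 T1.a=2 T1.b=2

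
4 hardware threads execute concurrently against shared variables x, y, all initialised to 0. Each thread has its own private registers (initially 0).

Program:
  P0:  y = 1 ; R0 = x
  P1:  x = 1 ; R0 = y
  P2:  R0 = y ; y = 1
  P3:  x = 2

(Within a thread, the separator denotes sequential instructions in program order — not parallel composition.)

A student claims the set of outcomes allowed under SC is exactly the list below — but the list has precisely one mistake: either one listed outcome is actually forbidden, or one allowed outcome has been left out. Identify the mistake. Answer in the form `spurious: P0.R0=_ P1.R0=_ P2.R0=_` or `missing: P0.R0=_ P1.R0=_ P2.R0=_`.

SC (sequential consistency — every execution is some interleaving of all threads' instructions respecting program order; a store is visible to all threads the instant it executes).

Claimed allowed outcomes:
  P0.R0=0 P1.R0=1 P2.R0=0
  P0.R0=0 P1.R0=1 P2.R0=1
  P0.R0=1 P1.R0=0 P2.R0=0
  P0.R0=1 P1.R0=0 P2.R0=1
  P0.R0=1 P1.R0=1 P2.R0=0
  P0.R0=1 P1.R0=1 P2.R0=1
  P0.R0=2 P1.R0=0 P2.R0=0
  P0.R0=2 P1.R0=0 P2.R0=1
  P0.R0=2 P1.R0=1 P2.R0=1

missing: P0.R0=2 P1.R0=1 P2.R0=0

outcome vector order: (P0.R0,P1.R0,P2.R0)
[SC] allowed = {010 011 100 101 110 111 200 201 210 211}
SC∖claimed = {210}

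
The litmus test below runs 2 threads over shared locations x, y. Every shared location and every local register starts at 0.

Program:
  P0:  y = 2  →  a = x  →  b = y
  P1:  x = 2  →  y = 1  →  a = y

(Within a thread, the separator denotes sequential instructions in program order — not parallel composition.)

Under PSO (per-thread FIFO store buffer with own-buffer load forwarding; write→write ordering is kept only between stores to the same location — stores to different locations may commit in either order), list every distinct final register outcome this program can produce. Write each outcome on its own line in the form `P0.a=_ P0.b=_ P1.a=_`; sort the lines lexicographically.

outcome vector order: (P0.a,P0.b,P1.a)
|PSO outcomes| = 6

P0.a=0 P0.b=1 P1.a=1
P0.a=0 P0.b=2 P1.a=1
P0.a=0 P0.b=2 P1.a=2
P0.a=2 P0.b=1 P1.a=1
P0.a=2 P0.b=2 P1.a=1
P0.a=2 P0.b=2 P1.a=2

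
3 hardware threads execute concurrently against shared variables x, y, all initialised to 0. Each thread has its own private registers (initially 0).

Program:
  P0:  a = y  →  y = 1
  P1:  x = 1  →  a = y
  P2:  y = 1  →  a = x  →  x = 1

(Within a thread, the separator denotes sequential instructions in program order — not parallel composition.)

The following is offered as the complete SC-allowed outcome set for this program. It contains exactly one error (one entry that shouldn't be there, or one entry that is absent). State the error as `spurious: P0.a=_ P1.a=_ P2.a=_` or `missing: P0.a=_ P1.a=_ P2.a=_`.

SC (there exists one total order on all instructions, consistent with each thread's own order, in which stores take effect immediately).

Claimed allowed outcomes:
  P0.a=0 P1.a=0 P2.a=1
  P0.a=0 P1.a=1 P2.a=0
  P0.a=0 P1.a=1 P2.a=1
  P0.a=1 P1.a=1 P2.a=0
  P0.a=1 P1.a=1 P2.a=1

outcome vector order: (P0.a,P1.a,P2.a)
SC (6): (0,0,1) (0,1,0) (0,1,1) (1,0,1) (1,1,0) (1,1,1)
SC∖claimed = {(1,0,1)}

missing: P0.a=1 P1.a=0 P2.a=1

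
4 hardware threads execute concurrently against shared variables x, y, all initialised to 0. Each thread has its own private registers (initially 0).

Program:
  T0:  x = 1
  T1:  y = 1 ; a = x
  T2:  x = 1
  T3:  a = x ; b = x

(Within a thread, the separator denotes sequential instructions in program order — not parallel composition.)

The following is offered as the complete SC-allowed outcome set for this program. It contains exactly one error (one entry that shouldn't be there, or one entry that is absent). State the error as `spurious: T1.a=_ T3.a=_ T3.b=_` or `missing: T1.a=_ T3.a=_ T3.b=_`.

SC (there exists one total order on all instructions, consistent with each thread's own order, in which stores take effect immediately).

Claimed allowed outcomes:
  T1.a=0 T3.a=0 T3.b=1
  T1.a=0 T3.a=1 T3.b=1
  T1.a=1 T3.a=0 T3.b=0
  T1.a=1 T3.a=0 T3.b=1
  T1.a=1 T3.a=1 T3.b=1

missing: T1.a=0 T3.a=0 T3.b=0

outcome vector order: (T1.a,T3.a,T3.b)
[SC] allowed = {(0,0,0), (0,0,1), (0,1,1), (1,0,0), (1,0,1), (1,1,1)}
SC∖claimed = {(0,0,0)}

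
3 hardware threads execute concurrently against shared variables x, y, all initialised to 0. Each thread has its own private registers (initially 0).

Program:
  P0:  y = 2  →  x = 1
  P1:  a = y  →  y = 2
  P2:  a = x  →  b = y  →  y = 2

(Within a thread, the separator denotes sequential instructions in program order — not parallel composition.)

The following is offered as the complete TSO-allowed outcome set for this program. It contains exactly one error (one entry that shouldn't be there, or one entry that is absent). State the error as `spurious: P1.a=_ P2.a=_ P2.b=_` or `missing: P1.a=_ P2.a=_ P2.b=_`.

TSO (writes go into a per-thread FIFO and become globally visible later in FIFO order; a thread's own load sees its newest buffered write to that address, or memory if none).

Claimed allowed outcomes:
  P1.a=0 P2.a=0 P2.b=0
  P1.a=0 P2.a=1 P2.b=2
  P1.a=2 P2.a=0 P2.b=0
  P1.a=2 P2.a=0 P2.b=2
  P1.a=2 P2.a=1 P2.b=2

missing: P1.a=0 P2.a=0 P2.b=2

outcome vector order: (P1.a,P2.a,P2.b)
[TSO] allowed = {0/0/0 0/0/2 0/1/2 2/0/0 2/0/2 2/1/2}
TSO∖claimed = {0/0/2}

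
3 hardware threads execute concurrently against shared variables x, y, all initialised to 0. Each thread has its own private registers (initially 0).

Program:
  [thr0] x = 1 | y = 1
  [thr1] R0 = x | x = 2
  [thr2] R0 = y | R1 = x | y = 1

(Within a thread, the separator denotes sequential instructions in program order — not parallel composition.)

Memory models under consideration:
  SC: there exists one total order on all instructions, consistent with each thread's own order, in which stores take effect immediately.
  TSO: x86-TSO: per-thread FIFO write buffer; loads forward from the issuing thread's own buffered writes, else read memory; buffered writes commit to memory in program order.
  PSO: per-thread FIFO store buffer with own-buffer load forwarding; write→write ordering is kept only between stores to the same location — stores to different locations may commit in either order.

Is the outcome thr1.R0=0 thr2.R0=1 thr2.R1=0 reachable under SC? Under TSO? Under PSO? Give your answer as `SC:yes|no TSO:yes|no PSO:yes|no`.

SC:no TSO:no PSO:yes

outcome vector order: (thr1.R0,thr2.R0,thr2.R1)
SC: 10 outcomes — {(0,0,0), (0,0,1), (0,0,2), (0,1,1), (0,1,2), (1,0,0), (1,0,1), (1,0,2), (1,1,1), (1,1,2)}
TSO: 10 outcomes — {(0,0,0), (0,0,1), (0,0,2), (0,1,1), (0,1,2), (1,0,0), (1,0,1), (1,0,2), (1,1,1), (1,1,2)}
PSO: 12 outcomes — {(0,0,0), (0,0,1), (0,0,2), (0,1,0), (0,1,1), (0,1,2), (1,0,0), (1,0,1), (1,0,2), (1,1,0), (1,1,1), (1,1,2)}
target (0,1,0) ∈ {PSO}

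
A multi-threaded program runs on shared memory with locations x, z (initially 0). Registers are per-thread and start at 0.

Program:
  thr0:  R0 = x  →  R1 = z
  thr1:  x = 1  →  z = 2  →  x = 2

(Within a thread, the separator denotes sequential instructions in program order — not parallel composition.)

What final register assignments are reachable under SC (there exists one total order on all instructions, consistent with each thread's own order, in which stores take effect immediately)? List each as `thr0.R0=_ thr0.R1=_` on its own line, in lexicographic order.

thr0.R0=0 thr0.R1=0
thr0.R0=0 thr0.R1=2
thr0.R0=1 thr0.R1=0
thr0.R0=1 thr0.R1=2
thr0.R0=2 thr0.R1=2

outcome vector order: (thr0.R0,thr0.R1)
|SC outcomes| = 5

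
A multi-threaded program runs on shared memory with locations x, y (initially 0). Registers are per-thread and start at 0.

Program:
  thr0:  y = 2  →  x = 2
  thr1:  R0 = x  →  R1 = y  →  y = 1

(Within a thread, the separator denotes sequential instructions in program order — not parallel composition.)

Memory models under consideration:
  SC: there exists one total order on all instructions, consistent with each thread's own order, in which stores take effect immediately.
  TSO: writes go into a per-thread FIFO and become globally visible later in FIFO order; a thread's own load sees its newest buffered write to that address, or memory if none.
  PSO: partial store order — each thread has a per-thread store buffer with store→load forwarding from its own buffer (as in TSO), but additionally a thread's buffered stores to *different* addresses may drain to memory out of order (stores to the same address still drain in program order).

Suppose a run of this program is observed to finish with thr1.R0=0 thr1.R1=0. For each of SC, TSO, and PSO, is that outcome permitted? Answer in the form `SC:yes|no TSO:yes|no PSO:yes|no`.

outcome vector order: (thr1.R0,thr1.R1)
under SC → 0/0, 0/2, 2/2
under TSO → 0/0, 0/2, 2/2
under PSO → 0/0, 0/2, 2/0, 2/2
target 0/0 ∈ {SC,TSO,PSO}

SC:yes TSO:yes PSO:yes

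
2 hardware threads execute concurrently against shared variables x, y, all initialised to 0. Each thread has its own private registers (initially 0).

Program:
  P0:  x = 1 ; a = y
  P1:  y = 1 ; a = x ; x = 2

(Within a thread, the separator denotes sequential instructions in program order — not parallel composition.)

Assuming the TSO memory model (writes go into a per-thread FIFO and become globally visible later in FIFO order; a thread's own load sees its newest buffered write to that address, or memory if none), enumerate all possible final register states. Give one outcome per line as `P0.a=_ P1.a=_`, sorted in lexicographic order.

outcome vector order: (P0.a,P1.a)
|TSO outcomes| = 4

P0.a=0 P1.a=0
P0.a=0 P1.a=1
P0.a=1 P1.a=0
P0.a=1 P1.a=1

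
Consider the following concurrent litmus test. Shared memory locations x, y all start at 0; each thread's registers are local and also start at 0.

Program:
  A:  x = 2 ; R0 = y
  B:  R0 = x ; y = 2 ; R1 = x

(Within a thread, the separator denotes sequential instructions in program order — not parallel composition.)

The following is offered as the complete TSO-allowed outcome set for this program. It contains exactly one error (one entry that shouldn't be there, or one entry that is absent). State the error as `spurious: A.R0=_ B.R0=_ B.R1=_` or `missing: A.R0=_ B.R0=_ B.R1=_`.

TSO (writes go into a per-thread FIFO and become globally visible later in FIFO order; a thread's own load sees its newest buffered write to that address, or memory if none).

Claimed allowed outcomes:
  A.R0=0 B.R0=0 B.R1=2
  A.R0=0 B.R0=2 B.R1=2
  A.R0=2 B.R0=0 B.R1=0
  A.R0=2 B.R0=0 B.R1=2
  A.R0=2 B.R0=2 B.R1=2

missing: A.R0=0 B.R0=0 B.R1=0

outcome vector order: (A.R0,B.R0,B.R1)
TSO: 6 outcomes — {0/0/0, 0/0/2, 0/2/2, 2/0/0, 2/0/2, 2/2/2}
TSO∖claimed = {0/0/0}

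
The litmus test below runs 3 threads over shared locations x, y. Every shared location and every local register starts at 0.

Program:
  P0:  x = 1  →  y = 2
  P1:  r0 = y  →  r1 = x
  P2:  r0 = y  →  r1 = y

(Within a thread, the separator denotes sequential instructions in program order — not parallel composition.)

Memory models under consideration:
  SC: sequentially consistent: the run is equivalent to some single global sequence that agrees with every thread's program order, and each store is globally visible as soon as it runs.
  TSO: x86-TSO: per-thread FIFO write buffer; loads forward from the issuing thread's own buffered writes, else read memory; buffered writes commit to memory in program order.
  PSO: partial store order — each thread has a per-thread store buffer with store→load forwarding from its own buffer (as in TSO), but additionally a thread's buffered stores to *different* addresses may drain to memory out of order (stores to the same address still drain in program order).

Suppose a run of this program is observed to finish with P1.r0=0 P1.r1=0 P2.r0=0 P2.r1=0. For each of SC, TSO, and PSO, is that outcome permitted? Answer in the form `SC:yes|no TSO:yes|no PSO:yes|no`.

SC:yes TSO:yes PSO:yes

outcome vector order: (P1.r0,P1.r1,P2.r0,P2.r1)
[SC] allowed = {0/0/0/0; 0/0/0/2; 0/0/2/2; 0/1/0/0; 0/1/0/2; 0/1/2/2; 2/1/0/0; 2/1/0/2; 2/1/2/2}
[TSO] allowed = {0/0/0/0; 0/0/0/2; 0/0/2/2; 0/1/0/0; 0/1/0/2; 0/1/2/2; 2/1/0/0; 2/1/0/2; 2/1/2/2}
[PSO] allowed = {0/0/0/0; 0/0/0/2; 0/0/2/2; 0/1/0/0; 0/1/0/2; 0/1/2/2; 2/0/0/0; 2/0/0/2; 2/0/2/2; 2/1/0/0; 2/1/0/2; 2/1/2/2}
target 0/0/0/0 ∈ {SC,TSO,PSO}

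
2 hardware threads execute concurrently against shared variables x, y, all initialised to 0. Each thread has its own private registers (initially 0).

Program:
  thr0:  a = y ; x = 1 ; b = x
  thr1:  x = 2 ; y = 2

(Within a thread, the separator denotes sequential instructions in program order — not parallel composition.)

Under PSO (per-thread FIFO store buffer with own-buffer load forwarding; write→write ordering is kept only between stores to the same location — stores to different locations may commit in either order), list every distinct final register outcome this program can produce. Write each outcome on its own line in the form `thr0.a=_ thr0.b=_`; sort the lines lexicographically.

thr0.a=0 thr0.b=1
thr0.a=0 thr0.b=2
thr0.a=2 thr0.b=1
thr0.a=2 thr0.b=2

outcome vector order: (thr0.a,thr0.b)
|PSO outcomes| = 4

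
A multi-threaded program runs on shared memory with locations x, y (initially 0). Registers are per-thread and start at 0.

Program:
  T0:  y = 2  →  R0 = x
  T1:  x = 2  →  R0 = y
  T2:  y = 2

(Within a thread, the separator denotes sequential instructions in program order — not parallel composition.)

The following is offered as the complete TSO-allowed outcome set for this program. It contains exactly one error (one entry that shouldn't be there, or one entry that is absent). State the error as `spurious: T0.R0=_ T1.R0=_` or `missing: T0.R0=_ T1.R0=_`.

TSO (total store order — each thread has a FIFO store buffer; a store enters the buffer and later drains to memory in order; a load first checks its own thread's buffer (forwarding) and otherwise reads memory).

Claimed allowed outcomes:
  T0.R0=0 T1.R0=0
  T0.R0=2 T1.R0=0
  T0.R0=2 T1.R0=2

outcome vector order: (T0.R0,T1.R0)
TSO (4): 0/0 0/2 2/0 2/2
TSO∖claimed = {0/2}

missing: T0.R0=0 T1.R0=2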